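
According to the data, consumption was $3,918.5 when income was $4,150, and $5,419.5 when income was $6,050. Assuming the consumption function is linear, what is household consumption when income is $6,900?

MPC = (5419.5 − 3918.5)/(6050 − 4150) = 1501/1900 = 0.79
a = 3918.5 − 0.79(4150) = 3918.5 − 3278.5 = 640
C = 640 + 0.79(6900) = 640 + 5451 = 6091

C = 6091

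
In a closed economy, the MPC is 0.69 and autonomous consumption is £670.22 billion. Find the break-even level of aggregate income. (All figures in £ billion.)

Y = 2162

At break-even, C = Y: 670.22 + 0.69Y = Y
0.31Y = 670.22, so Y = 670.22/0.31 = 2162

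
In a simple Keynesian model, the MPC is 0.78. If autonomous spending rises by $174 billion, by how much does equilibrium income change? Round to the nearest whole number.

The multiplier is 1/(1 − MPC) = 1/0.22.
ΔY = 174/0.22 = 790.91 ≈ 791

ΔY ≈ 791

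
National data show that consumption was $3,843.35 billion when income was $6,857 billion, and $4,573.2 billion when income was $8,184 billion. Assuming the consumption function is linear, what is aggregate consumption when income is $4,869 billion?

C = 2749.95

MPC = (4573.2 − 3843.35)/(8184 − 6857) = 729.85/1327 = 0.55
a = 3843.35 − 0.55(6857) = 3843.35 − 3771.35 = 72
C = 72 + 0.55(4869) = 72 + 2677.95 = 2749.95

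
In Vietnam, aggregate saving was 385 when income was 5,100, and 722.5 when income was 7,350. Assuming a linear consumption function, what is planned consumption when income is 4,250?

C = 3992.5

MPS = ΔS/ΔY = (722.5 − 385)/(7350 − 5100) = 337.5/2250 = 0.15
MPC = 1 − MPS = 0.85
Autonomous saving = 385 − 0.15(5100) = -380, so a = 380
C = 380 + 0.85(4250) = 380 + 3612.5 = 3992.5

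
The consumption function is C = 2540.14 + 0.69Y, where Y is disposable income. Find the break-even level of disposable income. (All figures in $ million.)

At break-even, C = Y: 2540.14 + 0.69Y = Y
0.31Y = 2540.14, so Y = 2540.14/0.31 = 8194

Y = 8194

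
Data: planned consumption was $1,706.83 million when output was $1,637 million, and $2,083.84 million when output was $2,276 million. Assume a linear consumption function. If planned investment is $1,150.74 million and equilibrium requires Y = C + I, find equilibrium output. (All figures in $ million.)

MPC = (2083.84 − 1706.83)/(2276 − 1637) = 377.01/639 = 0.59
a = 1706.83 − 0.59(1637) = 741
Equilibrium: Y = 741 + 0.59Y + 1150.74
0.41Y = 1891.74, so Y = 1891.74/0.41 = 4614

Y = 4614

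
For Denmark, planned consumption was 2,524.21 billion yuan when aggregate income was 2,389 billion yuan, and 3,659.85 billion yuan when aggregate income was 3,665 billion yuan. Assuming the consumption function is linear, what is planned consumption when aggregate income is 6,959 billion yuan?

C = 6591.51

MPC = (3659.85 − 2524.21)/(3665 − 2389) = 1135.64/1276 = 0.89
a = 2524.21 − 0.89(2389) = 2524.21 − 2126.21 = 398
C = 398 + 0.89(6959) = 398 + 6193.51 = 6591.51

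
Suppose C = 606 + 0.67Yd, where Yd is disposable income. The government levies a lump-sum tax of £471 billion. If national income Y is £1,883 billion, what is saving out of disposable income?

S = -140.04

Yd = Y − T = 1883 − 471 = 1412
C = 606 + 0.67(1412) = 606 + 946.04 = 1552.04
S = Yd − C = 1412 − 1552.04 = -140.04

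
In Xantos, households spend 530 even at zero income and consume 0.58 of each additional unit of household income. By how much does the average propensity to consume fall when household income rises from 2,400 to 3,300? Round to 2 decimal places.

At Y = 2400: C = 530 + 0.58(2400) = 1922, APC = 1922/2400 = 0.801
At Y = 3300: C = 2444, APC = 2444/3300 = 0.741
Fall in APC = 0.801 − 0.741 = 0.06

ΔAPC = 0.06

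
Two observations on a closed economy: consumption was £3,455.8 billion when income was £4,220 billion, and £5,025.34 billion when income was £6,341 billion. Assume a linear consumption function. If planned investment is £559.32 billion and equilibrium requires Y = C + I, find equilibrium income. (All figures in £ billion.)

MPC = (5025.34 − 3455.8)/(6341 − 4220) = 1569.54/2121 = 0.74
a = 3455.8 − 0.74(4220) = 333
Equilibrium: Y = 333 + 0.74Y + 559.32
0.26Y = 892.32, so Y = 892.32/0.26 = 3432

Y = 3432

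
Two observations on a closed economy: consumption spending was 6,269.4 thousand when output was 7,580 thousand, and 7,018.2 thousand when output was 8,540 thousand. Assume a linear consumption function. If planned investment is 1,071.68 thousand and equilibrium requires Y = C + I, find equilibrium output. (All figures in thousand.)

MPC = (7018.2 − 6269.4)/(8540 − 7580) = 748.8/960 = 0.78
a = 6269.4 − 0.78(7580) = 357
Equilibrium: Y = 357 + 0.78Y + 1071.68
0.22Y = 1428.68, so Y = 1428.68/0.22 = 6494

Y = 6494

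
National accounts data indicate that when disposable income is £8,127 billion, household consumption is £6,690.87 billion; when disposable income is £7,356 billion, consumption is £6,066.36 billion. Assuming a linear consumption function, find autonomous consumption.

a = 108

MPC = ΔC/ΔY = (6690.87 − 6066.36)/(8127 − 7356) = 624.51/771 = 0.81
a = C − MPC·Y = 6066.36 − 0.81(7356) = 6066.36 − 5958.36 = 108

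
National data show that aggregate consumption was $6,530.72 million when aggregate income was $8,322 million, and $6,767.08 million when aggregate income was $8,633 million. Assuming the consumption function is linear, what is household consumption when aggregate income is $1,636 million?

MPC = (6767.08 − 6530.72)/(8633 − 8322) = 236.36/311 = 0.76
a = 6530.72 − 0.76(8322) = 6530.72 − 6324.72 = 206
C = 206 + 0.76(1636) = 206 + 1243.36 = 1449.36

C = 1449.36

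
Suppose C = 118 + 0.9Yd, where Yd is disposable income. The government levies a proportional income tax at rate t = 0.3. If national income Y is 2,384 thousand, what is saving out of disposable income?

S = 48.88

Yd = (1 − 0.3)(2384) = 0.7(2384) = 1668.8
C = 118 + 0.9(1668.8) = 118 + 1501.92 = 1619.92
S = Yd − C = 1668.8 − 1619.92 = 48.88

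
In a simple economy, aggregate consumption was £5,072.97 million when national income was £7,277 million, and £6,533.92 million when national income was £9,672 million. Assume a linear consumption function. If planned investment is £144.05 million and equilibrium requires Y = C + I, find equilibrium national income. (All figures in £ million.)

Y = 1995

MPC = (6533.92 − 5072.97)/(9672 − 7277) = 1460.95/2395 = 0.61
a = 5072.97 − 0.61(7277) = 634
Equilibrium: Y = 634 + 0.61Y + 144.05
0.39Y = 778.05, so Y = 778.05/0.39 = 1995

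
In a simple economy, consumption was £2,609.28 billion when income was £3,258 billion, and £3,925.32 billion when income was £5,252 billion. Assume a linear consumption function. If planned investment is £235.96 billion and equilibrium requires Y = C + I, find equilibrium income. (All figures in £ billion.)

Y = 2044

MPC = (3925.32 − 2609.28)/(5252 − 3258) = 1316.04/1994 = 0.66
a = 2609.28 − 0.66(3258) = 459
Equilibrium: Y = 459 + 0.66Y + 235.96
0.34Y = 694.96, so Y = 694.96/0.34 = 2044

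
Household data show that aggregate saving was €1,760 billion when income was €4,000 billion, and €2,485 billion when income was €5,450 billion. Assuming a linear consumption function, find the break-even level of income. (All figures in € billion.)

Y = 480

MPS = ΔS/ΔY = (2485 − 1760)/(5450 − 4000) = 725/1450 = 0.5
MPC = 1 − MPS = 0.5
From S(4000) = 1760: −a + 0.5(4000) = 1760, so a = 2000 − 1760 = 240
Break-even (S = 0): Y = a/MPS = 240/0.5 = 480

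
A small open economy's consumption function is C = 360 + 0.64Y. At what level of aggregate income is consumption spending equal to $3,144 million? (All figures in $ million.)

Y = 4350

360 + 0.64Y = 3144
0.64Y = 2784, so Y = 2784/0.64 = 4350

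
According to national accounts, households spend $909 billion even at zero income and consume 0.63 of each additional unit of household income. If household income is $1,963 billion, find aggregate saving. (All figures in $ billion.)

C = 909 + 0.63(1963) = 909 + 1236.69 = 2145.69
S = Y − C = 1963 − 2145.69 = -182.69

S = -182.69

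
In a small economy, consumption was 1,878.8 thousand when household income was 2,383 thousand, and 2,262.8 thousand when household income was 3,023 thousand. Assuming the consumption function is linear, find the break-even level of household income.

Y = 1122.5

MPC = (2262.8 − 1878.8)/(3023 − 2383) = 384/640 = 0.6
a = 1878.8 − 0.6(2383) = 1878.8 − 1429.8 = 449
Break-even: Y = a/(1−MPC) = 449/0.4 = 1122.5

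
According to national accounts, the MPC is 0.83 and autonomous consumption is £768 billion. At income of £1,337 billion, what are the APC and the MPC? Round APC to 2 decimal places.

APC = 1.40; MPC = 0.83

MPC = 0.83 (the slope of the consumption function)
C = 768 + 0.83(1337) = 1877.71, so APC = 1877.71/1337 = 1.40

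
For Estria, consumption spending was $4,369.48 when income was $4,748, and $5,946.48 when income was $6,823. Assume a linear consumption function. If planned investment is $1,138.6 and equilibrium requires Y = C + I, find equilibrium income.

Y = 7915

MPC = (5946.48 − 4369.48)/(6823 − 4748) = 1577/2075 = 0.76
a = 4369.48 − 0.76(4748) = 761
Equilibrium: Y = 761 + 0.76Y + 1138.6
0.24Y = 1899.6, so Y = 1899.6/0.24 = 7915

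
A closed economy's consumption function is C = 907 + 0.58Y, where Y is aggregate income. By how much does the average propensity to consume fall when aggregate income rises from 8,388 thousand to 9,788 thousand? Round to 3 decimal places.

At Y = 8388: C = 907 + 0.58(8388) = 5772.04, APC = 5772.04/8388 = 0.6881
At Y = 9788: C = 6584.04, APC = 6584.04/9788 = 0.6727
Fall in APC = 0.6881 − 0.6727 = 0.0154 ≈ 0.015

ΔAPC = 0.015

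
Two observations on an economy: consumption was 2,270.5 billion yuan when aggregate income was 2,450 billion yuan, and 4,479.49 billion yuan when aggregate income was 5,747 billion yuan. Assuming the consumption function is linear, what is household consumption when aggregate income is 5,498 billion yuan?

MPC = (4479.49 − 2270.5)/(5747 − 2450) = 2208.99/3297 = 0.67
a = 2270.5 − 0.67(2450) = 2270.5 − 1641.5 = 629
C = 629 + 0.67(5498) = 629 + 3683.66 = 4312.66

C = 4312.66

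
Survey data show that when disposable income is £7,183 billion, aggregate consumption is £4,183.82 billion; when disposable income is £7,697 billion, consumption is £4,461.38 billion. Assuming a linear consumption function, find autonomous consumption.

MPC = ΔC/ΔY = (4461.38 − 4183.82)/(7697 − 7183) = 277.56/514 = 0.54
a = C − MPC·Y = 4183.82 − 0.54(7183) = 4183.82 − 3878.82 = 305

a = 305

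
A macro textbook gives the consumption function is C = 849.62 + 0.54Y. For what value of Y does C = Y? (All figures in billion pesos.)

At break-even, C = Y: 849.62 + 0.54Y = Y
0.46Y = 849.62, so Y = 849.62/0.46 = 1847

Y = 1847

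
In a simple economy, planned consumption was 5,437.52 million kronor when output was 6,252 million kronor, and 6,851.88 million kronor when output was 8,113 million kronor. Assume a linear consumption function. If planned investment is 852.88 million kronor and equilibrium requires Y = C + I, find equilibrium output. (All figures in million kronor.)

Y = 6412

MPC = (6851.88 − 5437.52)/(8113 − 6252) = 1414.36/1861 = 0.76
a = 5437.52 − 0.76(6252) = 686
Equilibrium: Y = 686 + 0.76Y + 852.88
0.24Y = 1538.88, so Y = 1538.88/0.24 = 6412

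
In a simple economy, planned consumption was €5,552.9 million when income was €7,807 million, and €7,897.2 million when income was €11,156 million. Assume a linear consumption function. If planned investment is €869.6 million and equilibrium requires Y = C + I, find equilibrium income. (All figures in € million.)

Y = 3192

MPC = (7897.2 − 5552.9)/(11156 − 7807) = 2344.3/3349 = 0.7
a = 5552.9 − 0.7(7807) = 88
Equilibrium: Y = 88 + 0.7Y + 869.6
0.3Y = 957.6, so Y = 957.6/0.3 = 3192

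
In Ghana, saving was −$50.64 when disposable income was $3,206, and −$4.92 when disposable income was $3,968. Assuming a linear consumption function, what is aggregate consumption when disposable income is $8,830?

C = 8543.2

MPS = ΔS/ΔY = (-4.92 − (-50.64))/(3968 − 3206) = 45.72/762 = 0.06
MPC = 1 − MPS = 0.94
Autonomous saving = -50.64 − 0.06(3206) = -243, so a = 243
C = 243 + 0.94(8830) = 243 + 8300.2 = 8543.2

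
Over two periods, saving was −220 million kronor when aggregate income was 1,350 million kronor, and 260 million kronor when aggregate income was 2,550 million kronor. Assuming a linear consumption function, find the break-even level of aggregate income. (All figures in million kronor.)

MPS = ΔS/ΔY = (260 − (-220))/(2550 − 1350) = 480/1200 = 0.4
MPC = 1 − MPS = 0.6
From S(1350) = -220: −a + 0.4(1350) = -220, so a = 540 − (-220) = 760
Break-even (S = 0): Y = a/MPS = 760/0.4 = 1900

Y = 1900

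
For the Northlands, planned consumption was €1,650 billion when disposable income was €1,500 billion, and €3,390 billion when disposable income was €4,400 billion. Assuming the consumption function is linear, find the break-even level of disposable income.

Y = 1875

MPC = (3390 − 1650)/(4400 − 1500) = 1740/2900 = 0.6
a = 1650 − 0.6(1500) = 1650 − 900 = 750
Break-even: Y = a/(1−MPC) = 750/0.4 = 1875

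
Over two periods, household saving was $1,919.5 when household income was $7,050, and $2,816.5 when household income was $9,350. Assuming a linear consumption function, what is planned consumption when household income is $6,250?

MPS = ΔS/ΔY = (2816.5 − 1919.5)/(9350 − 7050) = 897/2300 = 0.39
MPC = 1 − MPS = 0.61
Autonomous saving = 1919.5 − 0.39(7050) = -830, so a = 830
C = 830 + 0.61(6250) = 830 + 3812.5 = 4642.5

C = 4642.5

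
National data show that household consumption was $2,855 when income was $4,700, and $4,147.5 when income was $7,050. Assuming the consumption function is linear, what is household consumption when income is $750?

MPC = (4147.5 − 2855)/(7050 − 4700) = 1292.5/2350 = 0.55
a = 2855 − 0.55(4700) = 2855 − 2585 = 270
C = 270 + 0.55(750) = 270 + 412.5 = 682.5

C = 682.5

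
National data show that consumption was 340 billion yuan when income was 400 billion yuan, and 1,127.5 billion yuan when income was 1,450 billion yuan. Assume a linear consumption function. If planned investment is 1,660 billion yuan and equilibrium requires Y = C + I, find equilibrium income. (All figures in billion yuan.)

MPC = (1127.5 − 340)/(1450 − 400) = 787.5/1050 = 0.75
a = 340 − 0.75(400) = 40
Equilibrium: Y = 40 + 0.75Y + 1660
0.25Y = 1700, so Y = 1700/0.25 = 6800

Y = 6800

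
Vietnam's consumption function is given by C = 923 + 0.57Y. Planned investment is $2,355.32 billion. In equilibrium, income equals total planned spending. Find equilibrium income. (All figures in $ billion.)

Y = 7624

Y = C + I = 923 + 0.57Y + 2355.32
Y − 0.57Y = 3278.32
0.43Y = 3278.32, so Y = 3278.32/0.43 = 7624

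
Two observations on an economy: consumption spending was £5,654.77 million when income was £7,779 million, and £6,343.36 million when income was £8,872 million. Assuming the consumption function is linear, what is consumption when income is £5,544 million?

C = 4246.72

MPC = (6343.36 − 5654.77)/(8872 − 7779) = 688.59/1093 = 0.63
a = 5654.77 − 0.63(7779) = 5654.77 − 4900.77 = 754
C = 754 + 0.63(5544) = 754 + 3492.72 = 4246.72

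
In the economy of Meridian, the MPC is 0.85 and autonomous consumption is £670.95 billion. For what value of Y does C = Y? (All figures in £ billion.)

Y = 4473

At break-even, C = Y: 670.95 + 0.85Y = Y
0.15Y = 670.95, so Y = 670.95/0.15 = 4473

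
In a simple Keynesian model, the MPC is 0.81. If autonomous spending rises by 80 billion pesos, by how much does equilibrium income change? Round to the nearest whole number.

The multiplier is 1/(1 − MPC) = 1/0.19.
ΔY = 80/0.19 = 421.05 ≈ 421

ΔY ≈ 421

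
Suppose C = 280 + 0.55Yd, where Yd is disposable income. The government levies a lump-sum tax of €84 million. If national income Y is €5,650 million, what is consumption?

Yd = Y − T = 5650 − 84 = 5566
C = 280 + 0.55(5566) = 280 + 3061.3 = 3341.3

C = 3341.3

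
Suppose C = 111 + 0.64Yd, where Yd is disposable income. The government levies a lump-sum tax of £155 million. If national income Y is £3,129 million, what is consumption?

C = 2014.36

Yd = Y − T = 3129 − 155 = 2974
C = 111 + 0.64(2974) = 111 + 1903.36 = 2014.36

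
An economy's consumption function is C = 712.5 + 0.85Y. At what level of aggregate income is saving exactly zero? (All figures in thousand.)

At break-even, C = Y: 712.5 + 0.85Y = Y
0.15Y = 712.5, so Y = 712.5/0.15 = 4750

Y = 4750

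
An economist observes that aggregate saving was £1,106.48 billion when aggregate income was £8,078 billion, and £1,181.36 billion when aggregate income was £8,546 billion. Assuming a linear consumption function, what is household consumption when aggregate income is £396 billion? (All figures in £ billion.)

MPS = ΔS/ΔY = (1181.36 − 1106.48)/(8546 − 8078) = 74.88/468 = 0.16
MPC = 1 − MPS = 0.84
Autonomous saving = 1106.48 − 0.16(8078) = -186, so a = 186
C = 186 + 0.84(396) = 186 + 332.64 = 518.64

C = 518.64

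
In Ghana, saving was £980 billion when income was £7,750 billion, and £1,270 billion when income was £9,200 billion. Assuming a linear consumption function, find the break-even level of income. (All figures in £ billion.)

MPS = ΔS/ΔY = (1270 − 980)/(9200 − 7750) = 290/1450 = 0.2
MPC = 1 − MPS = 0.8
From S(7750) = 980: −a + 0.2(7750) = 980, so a = 1550 − 980 = 570
Break-even (S = 0): Y = a/MPS = 570/0.2 = 2850

Y = 2850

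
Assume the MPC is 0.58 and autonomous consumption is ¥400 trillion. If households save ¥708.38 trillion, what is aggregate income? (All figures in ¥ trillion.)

S = Y − C = -400 + 0.42Y
-400 + 0.42Y = 708.38, so 0.42Y = 1108.38 and Y = 2639

Y = 2639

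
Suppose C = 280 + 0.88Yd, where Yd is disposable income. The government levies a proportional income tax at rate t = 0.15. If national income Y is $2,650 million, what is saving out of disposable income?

S = -9.7

Yd = (1 − 0.15)(2650) = 0.85(2650) = 2252.5
C = 280 + 0.88(2252.5) = 280 + 1982.2 = 2262.2
S = Yd − C = 2252.5 − 2262.2 = -9.7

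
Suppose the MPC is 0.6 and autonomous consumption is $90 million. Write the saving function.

S = -90 + 0.4Y

S = Y − C = Y − (90 + 0.6Y) = -90 + (1 − 0.6)Y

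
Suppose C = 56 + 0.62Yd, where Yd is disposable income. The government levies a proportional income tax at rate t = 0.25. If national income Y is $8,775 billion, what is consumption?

C = 4136.375

Yd = (1 − 0.25)(8775) = 0.75(8775) = 6581.25
C = 56 + 0.62(6581.25) = 56 + 4080.375 = 4136.375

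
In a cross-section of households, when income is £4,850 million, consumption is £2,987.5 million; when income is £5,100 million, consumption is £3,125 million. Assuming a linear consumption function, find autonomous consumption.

MPC = ΔC/ΔY = (3125 − 2987.5)/(5100 − 4850) = 137.5/250 = 0.55
a = C − MPC·Y = 2987.5 − 0.55(4850) = 2987.5 − 2667.5 = 320

a = 320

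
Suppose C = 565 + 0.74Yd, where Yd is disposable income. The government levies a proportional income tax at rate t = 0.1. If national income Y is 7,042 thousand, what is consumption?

Yd = (1 − 0.1)(7042) = 0.9(7042) = 6337.8
C = 565 + 0.74(6337.8) = 565 + 4689.972 = 5254.972

C = 5254.972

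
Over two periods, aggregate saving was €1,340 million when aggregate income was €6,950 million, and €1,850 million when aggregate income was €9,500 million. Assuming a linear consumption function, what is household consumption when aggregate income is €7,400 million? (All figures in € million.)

C = 5970

MPS = ΔS/ΔY = (1850 − 1340)/(9500 − 6950) = 510/2550 = 0.2
MPC = 1 − MPS = 0.8
Autonomous saving = 1340 − 0.2(6950) = -50, so a = 50
C = 50 + 0.8(7400) = 50 + 5920 = 5970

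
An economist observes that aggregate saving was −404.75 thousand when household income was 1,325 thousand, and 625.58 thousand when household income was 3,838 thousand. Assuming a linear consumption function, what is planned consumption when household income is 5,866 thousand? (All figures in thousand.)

MPS = ΔS/ΔY = (625.58 − (-404.75))/(3838 − 1325) = 1030.33/2513 = 0.41
MPC = 1 − MPS = 0.59
Autonomous saving = -404.75 − 0.41(1325) = -948, so a = 948
C = 948 + 0.59(5866) = 948 + 3460.94 = 4408.94

C = 4408.94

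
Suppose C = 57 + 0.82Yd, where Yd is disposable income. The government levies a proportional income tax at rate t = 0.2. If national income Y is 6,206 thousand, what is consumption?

Yd = (1 − 0.2)(6206) = 0.8(6206) = 4964.8
C = 57 + 0.82(4964.8) = 57 + 4071.136 = 4128.136

C = 4128.136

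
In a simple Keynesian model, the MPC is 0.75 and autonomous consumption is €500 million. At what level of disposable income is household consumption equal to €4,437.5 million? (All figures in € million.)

Y = 5250

500 + 0.75Y = 4437.5
0.75Y = 3937.5, so Y = 3937.5/0.75 = 5250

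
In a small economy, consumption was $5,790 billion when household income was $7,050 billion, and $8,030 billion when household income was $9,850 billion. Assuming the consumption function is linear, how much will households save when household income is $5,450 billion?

MPC = (8030 − 5790)/(9850 − 7050) = 2240/2800 = 0.8
a = 5790 − 0.8(7050) = 5790 − 5640 = 150
C = 150 + 0.8(5450) = 4510
S = 5450 − 4510 = 940

S = 940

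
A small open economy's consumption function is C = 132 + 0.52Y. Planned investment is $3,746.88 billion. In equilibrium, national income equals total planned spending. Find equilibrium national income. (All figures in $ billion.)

Y = C + I = 132 + 0.52Y + 3746.88
Y − 0.52Y = 3878.88
0.48Y = 3878.88, so Y = 3878.88/0.48 = 8081

Y = 8081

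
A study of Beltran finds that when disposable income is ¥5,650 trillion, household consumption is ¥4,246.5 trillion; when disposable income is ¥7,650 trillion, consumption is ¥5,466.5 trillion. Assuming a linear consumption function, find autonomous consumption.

a = 800

MPC = ΔC/ΔY = (5466.5 − 4246.5)/(7650 − 5650) = 1220/2000 = 0.61
a = C − MPC·Y = 4246.5 − 0.61(5650) = 4246.5 − 3446.5 = 800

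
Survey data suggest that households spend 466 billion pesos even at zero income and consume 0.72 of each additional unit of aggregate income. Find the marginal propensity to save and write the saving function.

MPS = 1 − MPC = 1 − 0.72 = 0.28
S = Y − C = -466 + 0.28Y

MPS = 0.28; S = -466 + 0.28Y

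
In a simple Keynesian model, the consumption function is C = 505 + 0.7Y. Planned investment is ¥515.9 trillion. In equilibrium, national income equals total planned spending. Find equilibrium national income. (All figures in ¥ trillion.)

Y = C + I = 505 + 0.7Y + 515.9
Y − 0.7Y = 1020.9
0.3Y = 1020.9, so Y = 1020.9/0.3 = 3403

Y = 3403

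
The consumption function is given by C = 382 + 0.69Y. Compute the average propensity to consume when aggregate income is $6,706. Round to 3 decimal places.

C = 382 + 0.69(6706) = 5009.14
APC = C/Y = 5009.14/6706 = 0.747

APC = 0.747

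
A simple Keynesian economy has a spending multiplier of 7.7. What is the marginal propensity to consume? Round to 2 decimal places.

k = 1/(1 − MPC), so 1 − MPC = 1/k = 1/7.7 = 0.1299
MPC = 1 − 0.1299 = 0.87

MPC = 0.87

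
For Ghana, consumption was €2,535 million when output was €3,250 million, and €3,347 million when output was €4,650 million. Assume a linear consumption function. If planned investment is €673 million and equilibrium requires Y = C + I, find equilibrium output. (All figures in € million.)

Y = 3150

MPC = (3347 − 2535)/(4650 − 3250) = 812/1400 = 0.58
a = 2535 − 0.58(3250) = 650
Equilibrium: Y = 650 + 0.58Y + 673
0.42Y = 1323, so Y = 1323/0.42 = 3150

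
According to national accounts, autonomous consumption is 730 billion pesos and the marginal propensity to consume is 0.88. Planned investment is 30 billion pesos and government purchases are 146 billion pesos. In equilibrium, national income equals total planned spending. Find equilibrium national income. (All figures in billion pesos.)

Y = 7550

Y = C + I + G = 730 + 0.88Y + 30 + 146
Y − 0.88Y = 906
0.12Y = 906, so Y = 906/0.12 = 7550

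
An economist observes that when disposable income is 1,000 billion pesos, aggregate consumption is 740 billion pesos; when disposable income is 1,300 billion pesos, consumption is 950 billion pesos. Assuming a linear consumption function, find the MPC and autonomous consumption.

MPC = 0.7; a = 40

MPC = ΔC/ΔY = (950 − 740)/(1300 − 1000) = 210/300 = 0.7
a = C − MPC·Y = 740 − 0.7(1000) = 740 − 700 = 40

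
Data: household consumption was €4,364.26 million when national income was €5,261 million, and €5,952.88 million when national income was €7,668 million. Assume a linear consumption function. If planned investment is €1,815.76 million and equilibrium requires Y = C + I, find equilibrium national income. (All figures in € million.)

MPC = (5952.88 − 4364.26)/(7668 − 5261) = 1588.62/2407 = 0.66
a = 4364.26 − 0.66(5261) = 892
Equilibrium: Y = 892 + 0.66Y + 1815.76
0.34Y = 2707.76, so Y = 2707.76/0.34 = 7964

Y = 7964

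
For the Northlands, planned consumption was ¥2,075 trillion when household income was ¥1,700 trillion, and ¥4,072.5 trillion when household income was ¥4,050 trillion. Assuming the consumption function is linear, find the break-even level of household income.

Y = 4200

MPC = (4072.5 − 2075)/(4050 − 1700) = 1997.5/2350 = 0.85
a = 2075 − 0.85(1700) = 2075 − 1445 = 630
Break-even: Y = a/(1−MPC) = 630/0.15 = 4200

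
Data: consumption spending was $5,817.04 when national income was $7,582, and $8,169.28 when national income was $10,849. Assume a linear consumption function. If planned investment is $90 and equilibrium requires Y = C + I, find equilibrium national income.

Y = 1600

MPC = (8169.28 − 5817.04)/(10849 − 7582) = 2352.24/3267 = 0.72
a = 5817.04 − 0.72(7582) = 358
Equilibrium: Y = 358 + 0.72Y + 90
0.28Y = 448, so Y = 448/0.28 = 1600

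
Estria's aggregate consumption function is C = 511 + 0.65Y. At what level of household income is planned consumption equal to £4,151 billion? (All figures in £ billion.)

511 + 0.65Y = 4151
0.65Y = 3640, so Y = 3640/0.65 = 5600

Y = 5600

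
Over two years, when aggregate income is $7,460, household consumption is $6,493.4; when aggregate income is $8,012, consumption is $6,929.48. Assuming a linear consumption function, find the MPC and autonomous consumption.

MPC = ΔC/ΔY = (6929.48 − 6493.4)/(8012 − 7460) = 436.08/552 = 0.79
a = C − MPC·Y = 6493.4 − 0.79(7460) = 6493.4 − 5893.4 = 600

MPC = 0.79; a = 600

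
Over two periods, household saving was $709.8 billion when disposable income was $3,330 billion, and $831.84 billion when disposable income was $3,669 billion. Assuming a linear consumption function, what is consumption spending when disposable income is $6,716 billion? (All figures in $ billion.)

C = 4787.24

MPS = ΔS/ΔY = (831.84 − 709.8)/(3669 − 3330) = 122.04/339 = 0.36
MPC = 1 − MPS = 0.64
Autonomous saving = 709.8 − 0.36(3330) = -489, so a = 489
C = 489 + 0.64(6716) = 489 + 4298.24 = 4787.24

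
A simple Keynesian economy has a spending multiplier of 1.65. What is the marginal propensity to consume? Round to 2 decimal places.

k = 1/(1 − MPC), so 1 − MPC = 1/k = 1/1.65 = 0.6061
MPC = 1 − 0.6061 = 0.39

MPC = 0.39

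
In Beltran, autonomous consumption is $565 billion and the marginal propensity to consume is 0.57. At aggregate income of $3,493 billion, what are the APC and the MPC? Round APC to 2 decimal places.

MPC = 0.57 (the slope of the consumption function)
C = 565 + 0.57(3493) = 2556.01, so APC = 2556.01/3493 = 0.73

APC = 0.73; MPC = 0.57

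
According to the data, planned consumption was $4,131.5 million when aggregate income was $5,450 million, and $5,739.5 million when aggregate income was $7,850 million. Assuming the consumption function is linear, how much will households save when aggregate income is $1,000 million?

S = -150

MPC = (5739.5 − 4131.5)/(7850 − 5450) = 1608/2400 = 0.67
a = 4131.5 − 0.67(5450) = 4131.5 − 3651.5 = 480
C = 480 + 0.67(1000) = 1150
S = 1000 − 1150 = -150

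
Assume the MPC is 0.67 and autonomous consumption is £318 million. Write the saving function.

S = -318 + 0.33Y

S = Y − C = Y − (318 + 0.67Y) = -318 + (1 − 0.67)Y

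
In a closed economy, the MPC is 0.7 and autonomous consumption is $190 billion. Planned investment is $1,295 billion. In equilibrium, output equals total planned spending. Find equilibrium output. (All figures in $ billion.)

Y = 4950

Y = C + I = 190 + 0.7Y + 1295
Y − 0.7Y = 1485
0.3Y = 1485, so Y = 1485/0.3 = 4950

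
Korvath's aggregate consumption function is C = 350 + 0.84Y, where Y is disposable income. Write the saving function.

S = Y − C = Y − (350 + 0.84Y) = -350 + (1 − 0.84)Y

S = -350 + 0.16Y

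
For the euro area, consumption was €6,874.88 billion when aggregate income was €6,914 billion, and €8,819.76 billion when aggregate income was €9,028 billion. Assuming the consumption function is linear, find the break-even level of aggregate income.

MPC = (8819.76 − 6874.88)/(9028 − 6914) = 1944.88/2114 = 0.92
a = 6874.88 − 0.92(6914) = 6874.88 − 6360.88 = 514
Break-even: Y = a/(1−MPC) = 514/0.08 = 6425

Y = 6425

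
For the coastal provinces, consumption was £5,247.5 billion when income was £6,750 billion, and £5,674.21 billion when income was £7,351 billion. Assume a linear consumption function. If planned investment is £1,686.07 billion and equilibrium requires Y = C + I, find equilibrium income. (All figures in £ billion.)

MPC = (5674.21 − 5247.5)/(7351 − 6750) = 426.71/601 = 0.71
a = 5247.5 − 0.71(6750) = 455
Equilibrium: Y = 455 + 0.71Y + 1686.07
0.29Y = 2141.07, so Y = 2141.07/0.29 = 7383

Y = 7383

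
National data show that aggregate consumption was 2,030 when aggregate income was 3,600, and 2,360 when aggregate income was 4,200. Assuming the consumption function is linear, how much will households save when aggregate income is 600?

S = 220

MPC = (2360 − 2030)/(4200 − 3600) = 330/600 = 0.55
a = 2030 − 0.55(3600) = 2030 − 1980 = 50
C = 50 + 0.55(600) = 380
S = 600 − 380 = 220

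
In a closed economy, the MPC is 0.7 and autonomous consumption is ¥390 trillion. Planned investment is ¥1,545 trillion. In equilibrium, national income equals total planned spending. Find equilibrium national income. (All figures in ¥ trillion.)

Y = 6450

Y = C + I = 390 + 0.7Y + 1545
Y − 0.7Y = 1935
0.3Y = 1935, so Y = 1935/0.3 = 6450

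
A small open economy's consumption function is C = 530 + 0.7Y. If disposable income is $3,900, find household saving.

C = 530 + 0.7(3900) = 530 + 2730 = 3260
S = Y − C = 3900 − 3260 = 640

S = 640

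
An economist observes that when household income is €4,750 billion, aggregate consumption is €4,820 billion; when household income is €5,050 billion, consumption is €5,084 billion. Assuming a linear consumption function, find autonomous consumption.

a = 640

MPC = ΔC/ΔY = (5084 − 4820)/(5050 − 4750) = 264/300 = 0.88
a = C − MPC·Y = 4820 − 0.88(4750) = 4820 − 4180 = 640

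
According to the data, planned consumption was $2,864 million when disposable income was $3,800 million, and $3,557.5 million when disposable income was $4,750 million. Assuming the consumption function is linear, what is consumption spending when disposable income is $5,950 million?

MPC = (3557.5 − 2864)/(4750 − 3800) = 693.5/950 = 0.73
a = 2864 − 0.73(3800) = 2864 − 2774 = 90
C = 90 + 0.73(5950) = 90 + 4343.5 = 4433.5

C = 4433.5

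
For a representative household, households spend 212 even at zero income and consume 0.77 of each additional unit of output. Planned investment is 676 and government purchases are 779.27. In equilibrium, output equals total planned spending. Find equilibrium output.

Y = 7249

Y = C + I + G = 212 + 0.77Y + 676 + 779.27
Y − 0.77Y = 1667.27
0.23Y = 1667.27, so Y = 1667.27/0.23 = 7249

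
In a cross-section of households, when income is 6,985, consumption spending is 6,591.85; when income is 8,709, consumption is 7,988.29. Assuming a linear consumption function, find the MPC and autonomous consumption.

MPC = 0.81; a = 934

MPC = ΔC/ΔY = (7988.29 − 6591.85)/(8709 − 6985) = 1396.44/1724 = 0.81
a = C − MPC·Y = 6591.85 − 0.81(6985) = 6591.85 − 5657.85 = 934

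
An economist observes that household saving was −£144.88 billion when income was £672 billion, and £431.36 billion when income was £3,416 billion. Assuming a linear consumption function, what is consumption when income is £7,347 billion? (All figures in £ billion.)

C = 6090.13

MPS = ΔS/ΔY = (431.36 − (-144.88))/(3416 − 672) = 576.24/2744 = 0.21
MPC = 1 − MPS = 0.79
Autonomous saving = -144.88 − 0.21(672) = -286, so a = 286
C = 286 + 0.79(7347) = 286 + 5804.13 = 6090.13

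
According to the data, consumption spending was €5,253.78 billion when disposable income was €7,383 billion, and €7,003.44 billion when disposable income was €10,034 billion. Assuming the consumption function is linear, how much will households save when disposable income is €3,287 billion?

MPC = (7003.44 − 5253.78)/(10034 − 7383) = 1749.66/2651 = 0.66
a = 5253.78 − 0.66(7383) = 5253.78 − 4872.78 = 381
C = 381 + 0.66(3287) = 2550.42
S = 3287 − 2550.42 = 736.58

S = 736.58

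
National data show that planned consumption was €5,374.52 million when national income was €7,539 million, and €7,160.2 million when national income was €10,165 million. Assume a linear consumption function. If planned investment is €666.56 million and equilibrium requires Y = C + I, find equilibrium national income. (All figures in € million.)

MPC = (7160.2 − 5374.52)/(10165 − 7539) = 1785.68/2626 = 0.68
a = 5374.52 − 0.68(7539) = 248
Equilibrium: Y = 248 + 0.68Y + 666.56
0.32Y = 914.56, so Y = 914.56/0.32 = 2858

Y = 2858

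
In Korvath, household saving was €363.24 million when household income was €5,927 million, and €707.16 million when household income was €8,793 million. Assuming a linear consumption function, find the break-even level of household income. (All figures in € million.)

MPS = ΔS/ΔY = (707.16 − 363.24)/(8793 − 5927) = 343.92/2866 = 0.12
MPC = 1 − MPS = 0.88
From S(5927) = 363.24: −a + 0.12(5927) = 363.24, so a = 711.24 − 363.24 = 348
Break-even (S = 0): Y = a/MPS = 348/0.12 = 2900

Y = 2900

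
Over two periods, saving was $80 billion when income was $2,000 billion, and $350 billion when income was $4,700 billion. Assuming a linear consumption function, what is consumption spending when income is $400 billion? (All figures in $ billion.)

C = 480

MPS = ΔS/ΔY = (350 − 80)/(4700 − 2000) = 270/2700 = 0.1
MPC = 1 − MPS = 0.9
Autonomous saving = 80 − 0.1(2000) = -120, so a = 120
C = 120 + 0.9(400) = 120 + 360 = 480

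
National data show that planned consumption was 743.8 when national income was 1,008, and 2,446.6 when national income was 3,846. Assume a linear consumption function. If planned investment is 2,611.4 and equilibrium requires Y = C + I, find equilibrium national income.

MPC = (2446.6 − 743.8)/(3846 − 1008) = 1702.8/2838 = 0.6
a = 743.8 − 0.6(1008) = 139
Equilibrium: Y = 139 + 0.6Y + 2611.4
0.4Y = 2750.4, so Y = 2750.4/0.4 = 6876

Y = 6876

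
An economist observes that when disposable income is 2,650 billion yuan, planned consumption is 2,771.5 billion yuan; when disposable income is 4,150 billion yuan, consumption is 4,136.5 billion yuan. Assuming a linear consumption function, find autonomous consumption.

MPC = ΔC/ΔY = (4136.5 − 2771.5)/(4150 − 2650) = 1365/1500 = 0.91
a = C − MPC·Y = 2771.5 − 0.91(2650) = 2771.5 − 2411.5 = 360

a = 360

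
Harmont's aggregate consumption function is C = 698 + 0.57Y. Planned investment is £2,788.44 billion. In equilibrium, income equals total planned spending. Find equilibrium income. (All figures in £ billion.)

Y = 8108

Y = C + I = 698 + 0.57Y + 2788.44
Y − 0.57Y = 3486.44
0.43Y = 3486.44, so Y = 3486.44/0.43 = 8108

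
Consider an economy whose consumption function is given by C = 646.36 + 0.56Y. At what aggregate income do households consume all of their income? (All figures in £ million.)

At break-even, C = Y: 646.36 + 0.56Y = Y
0.44Y = 646.36, so Y = 646.36/0.44 = 1469

Y = 1469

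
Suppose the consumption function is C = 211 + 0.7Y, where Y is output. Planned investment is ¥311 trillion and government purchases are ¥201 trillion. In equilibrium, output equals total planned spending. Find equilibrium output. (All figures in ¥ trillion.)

Y = 2410

Y = C + I + G = 211 + 0.7Y + 311 + 201
Y − 0.7Y = 723
0.3Y = 723, so Y = 723/0.3 = 2410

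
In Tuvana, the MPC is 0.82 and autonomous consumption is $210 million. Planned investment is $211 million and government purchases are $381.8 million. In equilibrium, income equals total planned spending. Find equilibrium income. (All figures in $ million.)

Y = 4460

Y = C + I + G = 210 + 0.82Y + 211 + 381.8
Y − 0.82Y = 802.8
0.18Y = 802.8, so Y = 802.8/0.18 = 4460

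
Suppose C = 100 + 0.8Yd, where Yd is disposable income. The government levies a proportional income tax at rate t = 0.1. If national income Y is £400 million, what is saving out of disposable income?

Yd = (1 − 0.1)(400) = 0.9(400) = 360
C = 100 + 0.8(360) = 100 + 288 = 388
S = Yd − C = 360 − 388 = -28

S = -28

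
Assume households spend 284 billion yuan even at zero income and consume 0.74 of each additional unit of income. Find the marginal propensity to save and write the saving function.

MPS = 0.26; S = -284 + 0.26Y

MPS = 1 − MPC = 1 − 0.74 = 0.26
S = Y − C = -284 + 0.26Y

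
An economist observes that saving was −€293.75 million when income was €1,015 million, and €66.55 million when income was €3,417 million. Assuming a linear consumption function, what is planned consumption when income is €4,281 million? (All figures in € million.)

MPS = ΔS/ΔY = (66.55 − (-293.75))/(3417 − 1015) = 360.3/2402 = 0.15
MPC = 1 − MPS = 0.85
Autonomous saving = -293.75 − 0.15(1015) = -446, so a = 446
C = 446 + 0.85(4281) = 446 + 3638.85 = 4084.85

C = 4084.85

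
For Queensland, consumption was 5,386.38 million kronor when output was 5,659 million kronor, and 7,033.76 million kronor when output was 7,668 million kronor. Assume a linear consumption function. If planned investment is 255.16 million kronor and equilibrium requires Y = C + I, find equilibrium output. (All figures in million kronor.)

MPC = (7033.76 − 5386.38)/(7668 − 5659) = 1647.38/2009 = 0.82
a = 5386.38 − 0.82(5659) = 746
Equilibrium: Y = 746 + 0.82Y + 255.16
0.18Y = 1001.16, so Y = 1001.16/0.18 = 5562

Y = 5562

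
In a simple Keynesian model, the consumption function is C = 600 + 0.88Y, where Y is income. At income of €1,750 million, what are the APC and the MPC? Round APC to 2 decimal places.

APC = 1.22; MPC = 0.88

MPC = 0.88 (the slope of the consumption function)
C = 600 + 0.88(1750) = 2140, so APC = 2140/1750 = 1.22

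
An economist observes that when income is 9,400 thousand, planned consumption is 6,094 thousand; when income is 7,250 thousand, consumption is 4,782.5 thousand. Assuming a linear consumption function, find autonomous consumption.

a = 360

MPC = ΔC/ΔY = (6094 − 4782.5)/(9400 − 7250) = 1311.5/2150 = 0.61
a = C − MPC·Y = 4782.5 − 0.61(7250) = 4782.5 − 4422.5 = 360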